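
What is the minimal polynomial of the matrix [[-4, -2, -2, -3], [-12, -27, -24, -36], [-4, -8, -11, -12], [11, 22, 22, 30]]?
m_A(x) = (x + 3)^2

The characteristic polynomial factors as (x + 3)^4. The minimal polynomial is ∏(x - λ)^{k_λ} where k_λ is the size of the largest Jordan block at λ.

For λ = -3: rank(A + 3I) = 1, and the largest Jordan block has size 2 (the smallest k with rank((A + 3I)^k) = rank((A + 3I)^(k+1))).

So m_A(x) = (x + 3)^2.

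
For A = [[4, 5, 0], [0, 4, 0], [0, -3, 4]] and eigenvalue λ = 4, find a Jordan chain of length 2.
v_1 = [[-7, 1, 5]]^T, v_2 = [[5, 0, -3]]^T

We seek v_1 ∈ ker((A - 4I)^2) \ ker(A - 4I), then set v_{i+1} = (A - 4I) v_i.

One such chain is v_1 = [[-7, 1, 5]]^T, v_2 = [[5, 0, -3]]^T. Check: (A - 4I) v_2 = [[0, 0, 0]]^T = 0.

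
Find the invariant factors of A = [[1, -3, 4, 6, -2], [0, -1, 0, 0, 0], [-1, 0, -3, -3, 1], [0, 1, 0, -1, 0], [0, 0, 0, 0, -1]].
x + 1, (x + 1)^2, (x + 1)^2

The Jordan structure of A has elementary divisors (x + 1)^2, (x + 1)^2, (x + 1). Arranging the block sizes at each eigenvalue in decreasing order and taking row products gives the invariant factors.

Invariant factors (smallest first, each dividing the next): x + 1, (x + 1)^2, (x + 1)^2.

Check: the last factor (x + 1)^2 is the minimal polynomial, and the product (x + 1)^5 is the characteristic polynomial.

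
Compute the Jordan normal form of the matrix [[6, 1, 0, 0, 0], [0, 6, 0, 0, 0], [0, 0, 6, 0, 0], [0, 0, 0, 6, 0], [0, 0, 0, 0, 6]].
The characteristic polynomial is det(xI - A) = (x - 6)^5, so the eigenvalues are 6 (algebraic multiplicity 5).

For λ = 6: rank(A - 6I) = 1, rank((A - 6I)^2) = 0. The eigenspace has dimension 5 - 1 = 4, so there are 4 Jordan blocks; the rank sequence gives block sizes [2, 1, 1, 1].

Assembling the blocks gives the Jordan form J above.

J = [[6, 1, 0, 0, 0], [0, 6, 0, 0, 0], [0, 0, 6, 0, 0], [0, 0, 0, 6, 0], [0, 0, 0, 0, 6]]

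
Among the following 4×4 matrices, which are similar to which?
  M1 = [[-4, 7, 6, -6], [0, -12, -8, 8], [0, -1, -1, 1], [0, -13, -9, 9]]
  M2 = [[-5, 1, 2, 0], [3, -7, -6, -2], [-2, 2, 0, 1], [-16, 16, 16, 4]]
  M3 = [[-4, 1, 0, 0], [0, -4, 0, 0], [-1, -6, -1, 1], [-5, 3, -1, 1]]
Characteristic polynomials: χ_{M1} = x^2(x + 4)^2, χ_{M2} = x^2(x + 4)^2, χ_{M3} = x^2(x + 4)^2.

{M1, M2, M3}: invariant factors x^2(x + 4)^2.

Matrices are similar if and only if their invariant-factor lists agree; the partition into similarity classes is {M1, M2, M3}.

1 class: {M1, M2, M3}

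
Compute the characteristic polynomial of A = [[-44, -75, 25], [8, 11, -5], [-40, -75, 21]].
xI - A = [[x + 44, 75, -25], [-8, x - 11, 5], [40, 75, x - 21]].

Expanding det(xI - A) along the first row:
det(xI - A) = + (x + 44)·det([[x - 11, 5], [75, x - 21]]) - (75)·det([[-8, 5], [40, x - 21]]) + (-25)·det([[-8, x - 11], [40, 75]]).

Evaluating gives χ_A(x) = x^3 + 12x^2 + 48x + 64 = (x + 4)^3.

χ_A(x) = (x + 4)^3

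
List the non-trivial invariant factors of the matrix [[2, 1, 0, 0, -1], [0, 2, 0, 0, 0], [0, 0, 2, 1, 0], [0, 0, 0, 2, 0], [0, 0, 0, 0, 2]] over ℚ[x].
The Jordan structure of A has elementary divisors (x - 2)^2, (x - 2)^2, (x - 2). Arranging the block sizes at each eigenvalue in decreasing order and taking row products gives the invariant factors.

Invariant factors (smallest first, each dividing the next): x - 2, (x - 2)^2, (x - 2)^2.

Check: the last factor (x - 2)^2 is the minimal polynomial, and the product (x - 2)^5 is the characteristic polynomial.

x - 2, (x - 2)^2, (x - 2)^2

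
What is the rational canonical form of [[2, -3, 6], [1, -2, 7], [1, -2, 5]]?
R = [[0, 0, 2], [1, 0, -7], [0, 1, 5]]

The invariant factors of A (the non-unit diagonal entries of the Smith normal form of xI - A over ℚ[x]) are (x - 2)(x^2 - 3x + 1), each dividing the next. The characteristic polynomial is their product, (x - 2)(x^2 - 3x + 1).

The rational canonical form is the block-diagonal matrix of companion matrices C(f_i):
R = [[0, 0, 2], [1, 0, -7], [0, 1, 5]].

Note the characteristic polynomial does not split into linear factors over ℚ, so A has no Jordan form over ℚ; the rational canonical form exists over any field.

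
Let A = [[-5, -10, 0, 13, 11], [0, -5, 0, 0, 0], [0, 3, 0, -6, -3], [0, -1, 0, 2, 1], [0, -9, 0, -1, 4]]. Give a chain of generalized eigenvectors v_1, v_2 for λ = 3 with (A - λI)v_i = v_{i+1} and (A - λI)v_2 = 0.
v_1 = [[1, 0, 0, 0, 1]]^T, v_2 = [[3, 0, -3, 1, 1]]^T

We seek v_1 ∈ ker((A - 3I)^2) \ ker(A - 3I), then set v_{i+1} = (A - 3I) v_i.

One such chain is v_1 = [[1, 0, 0, 0, 1]]^T, v_2 = [[3, 0, -3, 1, 1]]^T. Check: (A - 3I) v_2 = [[0, 0, 0, 0, 0]]^T = 0.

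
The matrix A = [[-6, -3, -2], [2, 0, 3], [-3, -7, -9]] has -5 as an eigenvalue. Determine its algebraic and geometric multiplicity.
algebraic multiplicity 3, geometric multiplicity 1

The characteristic polynomial is (x + 5)^3, so the factor x + 5 appears with exponent 3: the algebraic multiplicity is 3.

rank(A + 5I) = 2, so the eigenspace has dimension 3 - 2 = 1: the geometric multiplicity is 1.

Since 1 < 3, A is not diagonalizable.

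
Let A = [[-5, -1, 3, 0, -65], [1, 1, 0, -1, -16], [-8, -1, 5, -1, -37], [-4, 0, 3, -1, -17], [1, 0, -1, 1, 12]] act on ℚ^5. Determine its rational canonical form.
R = [[0, 0, 0, 0, -64], [1, 0, 0, 0, 48], [0, 1, 0, 0, 52], [0, 0, 1, 0, -47], [0, 0, 0, 1, 12]]

The invariant factors of A (the non-unit diagonal entries of the Smith normal form of xI - A over ℚ[x]) are (x - 4)^3(x - 1)(x + 1), each dividing the next. The characteristic polynomial is their product, (x - 4)^3(x - 1)(x + 1).

The rational canonical form is the block-diagonal matrix of companion matrices C(f_i):
R = [[0, 0, 0, 0, -64], [1, 0, 0, 0, 48], [0, 1, 0, 0, 52], [0, 0, 1, 0, -47], [0, 0, 0, 1, 12]].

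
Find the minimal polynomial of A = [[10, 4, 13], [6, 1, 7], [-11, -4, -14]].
m_A(x) = (x + 1)^3

The characteristic polynomial factors as (x + 1)^3. The minimal polynomial is ∏(x - λ)^{k_λ} where k_λ is the size of the largest Jordan block at λ.

For λ = -1: rank(A + I) = 2, and the largest Jordan block has size 3 (the smallest k with rank((A + I)^k) = rank((A + I)^(k+1))).

So m_A(x) = (x + 1)^3.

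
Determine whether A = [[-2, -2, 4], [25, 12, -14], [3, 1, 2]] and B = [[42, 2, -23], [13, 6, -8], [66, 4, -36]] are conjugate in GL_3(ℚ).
Two matrices over a field are similar if and only if they have the same invariant factors.

Both A and B have characteristic polynomial (x - 4)^3 and minimal polynomial (x - 4)^3. Computing further, both have invariant factors (x - 4)^3. Hence A and B are similar.

Yes.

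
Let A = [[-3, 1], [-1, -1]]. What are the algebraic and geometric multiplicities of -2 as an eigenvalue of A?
algebraic multiplicity 2, geometric multiplicity 1

The characteristic polynomial is (x + 2)^2, so the factor x + 2 appears with exponent 2: the algebraic multiplicity is 2.

rank(A + 2I) = 1, so the eigenspace has dimension 2 - 1 = 1: the geometric multiplicity is 1.

Since 1 < 2, A is not diagonalizable.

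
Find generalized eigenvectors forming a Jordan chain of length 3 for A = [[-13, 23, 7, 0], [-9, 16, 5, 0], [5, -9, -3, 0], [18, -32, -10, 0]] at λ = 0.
v_1 = [[0, -1, 3, 2]]^T, v_2 = [[-2, -1, 0, 2]]^T, v_3 = [[3, 2, -1, -4]]^T

We seek v_1 ∈ ker(A^3) \ ker(A^2), then set v_{i+1} = A v_i.

One such chain is v_1 = [[0, -1, 3, 2]]^T, v_2 = [[-2, -1, 0, 2]]^T, v_3 = [[3, 2, -1, -4]]^T. Check: A v_3 = [[0, 0, 0, 0]]^T = 0.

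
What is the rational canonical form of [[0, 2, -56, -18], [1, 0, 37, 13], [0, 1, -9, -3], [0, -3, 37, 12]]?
The invariant factors of A (the non-unit diagonal entries of the Smith normal form of xI - A over ℚ[x]) are (x - 3)(x^3 + 3x - 2), each dividing the next. The characteristic polynomial is their product, (x - 3)(x^3 + 3x - 2).

The rational canonical form is the block-diagonal matrix of companion matrices C(f_i):
R = [[0, 0, 0, -6], [1, 0, 0, 11], [0, 1, 0, -3], [0, 0, 1, 3]].

Note the characteristic polynomial does not split into linear factors over ℚ, so A has no Jordan form over ℚ; the rational canonical form exists over any field.

R = [[0, 0, 0, -6], [1, 0, 0, 11], [0, 1, 0, -3], [0, 0, 1, 3]]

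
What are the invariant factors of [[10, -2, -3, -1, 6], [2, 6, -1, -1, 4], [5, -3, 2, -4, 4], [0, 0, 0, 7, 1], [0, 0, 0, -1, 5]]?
The Jordan structure of A has elementary divisors (x - 6)^3, (x - 6)^2. Arranging the block sizes at each eigenvalue in decreasing order and taking row products gives the invariant factors.

Invariant factors (smallest first, each dividing the next): (x - 6)^2, (x - 6)^3.

Check: the last factor (x - 6)^3 is the minimal polynomial, and the product (x - 6)^5 is the characteristic polynomial.

(x - 6)^2, (x - 6)^3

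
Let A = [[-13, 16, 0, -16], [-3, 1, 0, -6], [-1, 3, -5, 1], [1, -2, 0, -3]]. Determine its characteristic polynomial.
xI - A = [[x + 13, -16, 0, 16], [3, x - 1, 0, 6], [1, -3, x + 5, -1], [-1, 2, 0, x + 3]].

Expanding det(xI - A) along the first row:
det(xI - A) = + (x + 13)·det([[x - 1, 0, 6], [-3, x + 5, -1], [2, 0, x + 3]]) - (-16)·det([[3, 0, 6], [1, x + 5, -1], [-1, 0, x + 3]]) + (0)·det([[3, x - 1, 6], [1, -3, -1], [-1, 2, x + 3]]) - (16)·det([[3, x - 1, 0], [1, -3, x + 5], [-1, 2, 0]]).

Evaluating gives χ_A(x) = x^4 + 20x^3 + 150x^2 + 500x + 625 = (x + 5)^4.

χ_A(x) = (x + 5)^4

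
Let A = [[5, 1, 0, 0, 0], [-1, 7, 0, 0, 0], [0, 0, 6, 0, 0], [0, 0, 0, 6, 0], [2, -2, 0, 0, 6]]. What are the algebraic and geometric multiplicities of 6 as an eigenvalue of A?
algebraic multiplicity 5, geometric multiplicity 4

The characteristic polynomial is (x - 6)^5, so the factor x - 6 appears with exponent 5: the algebraic multiplicity is 5.

rank(A - 6I) = 1, so the eigenspace has dimension 5 - 1 = 4: the geometric multiplicity is 4.

Since 4 < 5, A is not diagonalizable.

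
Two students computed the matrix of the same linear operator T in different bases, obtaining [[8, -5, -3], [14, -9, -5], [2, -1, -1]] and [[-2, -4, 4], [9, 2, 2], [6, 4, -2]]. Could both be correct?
Yes.

Two matrices over a field are similar if and only if they have the same invariant factors.

Both A and B have characteristic polynomial x^2(x + 2) and minimal polynomial x^2(x + 2). Computing further, both have invariant factors x^2(x + 2). Hence A and B are similar.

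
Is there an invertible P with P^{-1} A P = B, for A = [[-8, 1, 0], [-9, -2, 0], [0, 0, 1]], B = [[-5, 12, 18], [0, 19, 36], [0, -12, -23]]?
Both have characteristic polynomial (x - 1)(x + 5)^2, but the minimal polynomial of A is (x - 1)(x + 5)^2 while the minimal polynomial of B is (x - 1)(x + 5). The minimal polynomial is a similarity invariant, so A and B are not similar.

No.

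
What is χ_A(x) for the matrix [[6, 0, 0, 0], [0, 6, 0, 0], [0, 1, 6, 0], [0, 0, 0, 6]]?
χ_A(x) = (x - 6)^4

xI - A = [[x - 6, 0, 0, 0], [0, x - 6, 0, 0], [0, -1, x - 6, 0], [0, 0, 0, x - 6]].

Expanding det(xI - A) along the first row:
det(xI - A) = + (x - 6)·det([[x - 6, 0, 0], [-1, x - 6, 0], [0, 0, x - 6]]) - (0)·det([[0, 0, 0], [0, x - 6, 0], [0, 0, x - 6]]) + (0)·det([[0, x - 6, 0], [0, -1, 0], [0, 0, x - 6]]) - (0)·det([[0, x - 6, 0], [0, -1, x - 6], [0, 0, 0]]).

Evaluating gives χ_A(x) = x^4 - 24x^3 + 216x^2 - 864x + 1296 = (x - 6)^4.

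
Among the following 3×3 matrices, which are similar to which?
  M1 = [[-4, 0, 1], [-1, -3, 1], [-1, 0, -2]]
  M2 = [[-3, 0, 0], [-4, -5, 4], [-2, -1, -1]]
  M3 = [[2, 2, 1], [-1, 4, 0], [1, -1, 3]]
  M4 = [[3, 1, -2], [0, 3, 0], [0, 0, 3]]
Characteristic polynomials: χ_{M1} = (x + 3)^3, χ_{M2} = (x + 3)^3, χ_{M3} = (x - 3)^3, χ_{M4} = (x - 3)^3.

{M1, M2}: invariant factors x + 3, (x + 3)^2.

{M3}: invariant factors (x - 3)^3.

{M4}: invariant factors x - 3, (x - 3)^2.

Matrices are similar if and only if their invariant-factor lists agree; the partition into similarity classes is {M1, M2}, {M3}, {M4}.

3 classes: {M1, M2}, {M3}, {M4}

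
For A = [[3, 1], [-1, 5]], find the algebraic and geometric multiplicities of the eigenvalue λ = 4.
The characteristic polynomial is (x - 4)^2, so the factor x - 4 appears with exponent 2: the algebraic multiplicity is 2.

rank(A - 4I) = 1, so the eigenspace has dimension 2 - 1 = 1: the geometric multiplicity is 1.

Since 1 < 2, A is not diagonalizable.

algebraic multiplicity 2, geometric multiplicity 1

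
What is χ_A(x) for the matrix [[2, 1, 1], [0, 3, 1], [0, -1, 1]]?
xI - A = [[x - 2, -1, -1], [0, x - 3, -1], [0, 1, x - 1]].

Expanding det(xI - A) along the first row:
det(xI - A) = + (x - 2)·det([[x - 3, -1], [1, x - 1]]) - (-1)·det([[0, -1], [0, x - 1]]) + (-1)·det([[0, x - 3], [0, 1]]).

Evaluating gives χ_A(x) = x^3 - 6x^2 + 12x - 8 = (x - 2)^3.

χ_A(x) = (x - 2)^3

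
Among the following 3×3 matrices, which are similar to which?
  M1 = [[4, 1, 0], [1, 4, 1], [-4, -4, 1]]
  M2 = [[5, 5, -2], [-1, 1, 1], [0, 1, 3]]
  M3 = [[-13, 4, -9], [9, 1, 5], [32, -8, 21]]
Characteristic polynomials: χ_{M1} = (x - 3)^3, χ_{M2} = (x - 3)^3, χ_{M3} = (x - 3)^3.

{M1, M2, M3}: invariant factors (x - 3)^3.

Matrices are similar if and only if their invariant-factor lists agree; the partition into similarity classes is {M1, M2, M3}.

1 class: {M1, M2, M3}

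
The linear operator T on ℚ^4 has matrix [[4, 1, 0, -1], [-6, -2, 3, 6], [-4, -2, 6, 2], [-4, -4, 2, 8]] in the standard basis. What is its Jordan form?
J = [[4, 1, 0, 0], [0, 4, 1, 0], [0, 0, 4, 0], [0, 0, 0, 4]]

The characteristic polynomial is det(xI - A) = (x - 4)^4, so the eigenvalues are 4 (algebraic multiplicity 4).

For λ = 4: rank(A - 4I) = 2, rank((A - 4I)^2) = 1, rank((A - 4I)^3) = 0. The eigenspace has dimension 4 - 2 = 2, so there are 2 Jordan blocks; the rank sequence gives block sizes [3, 1].

Assembling the blocks gives the Jordan form J above.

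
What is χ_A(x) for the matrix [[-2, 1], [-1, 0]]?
xI - A = [[x + 2, -1], [1, x]].

Expanding det(xI - A) along the first row:
det(xI - A) = + (x + 2)·det([[x]]) - (-1)·det([[1]]).

Evaluating gives χ_A(x) = x^2 + 2x + 1 = (x + 1)^2.

χ_A(x) = (x + 1)^2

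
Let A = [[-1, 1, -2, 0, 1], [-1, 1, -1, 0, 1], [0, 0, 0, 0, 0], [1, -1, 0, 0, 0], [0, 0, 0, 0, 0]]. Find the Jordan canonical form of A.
The characteristic polynomial is det(xI - A) = x^5, so the eigenvalues are 0 (algebraic multiplicity 5).

For λ = 0: rank(A) = 3, rank(A^2) = 1, rank(A^3) = 0. The eigenspace has dimension 5 - 3 = 2, so there are 2 Jordan blocks; the rank sequence gives block sizes [3, 2].

Assembling the blocks gives the Jordan form J above.

J = [[0, 1, 0, 0, 0], [0, 0, 1, 0, 0], [0, 0, 0, 0, 0], [0, 0, 0, 0, 1], [0, 0, 0, 0, 0]]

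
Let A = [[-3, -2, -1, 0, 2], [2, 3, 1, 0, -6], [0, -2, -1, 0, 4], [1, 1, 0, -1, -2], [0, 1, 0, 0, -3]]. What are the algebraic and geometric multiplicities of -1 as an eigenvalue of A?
algebraic multiplicity 5, geometric multiplicity 2

The characteristic polynomial is (x + 1)^5, so the factor x + 1 appears with exponent 5: the algebraic multiplicity is 5.

rank(A + I) = 3, so the eigenspace has dimension 5 - 3 = 2: the geometric multiplicity is 2.

Since 2 < 5, A is not diagonalizable.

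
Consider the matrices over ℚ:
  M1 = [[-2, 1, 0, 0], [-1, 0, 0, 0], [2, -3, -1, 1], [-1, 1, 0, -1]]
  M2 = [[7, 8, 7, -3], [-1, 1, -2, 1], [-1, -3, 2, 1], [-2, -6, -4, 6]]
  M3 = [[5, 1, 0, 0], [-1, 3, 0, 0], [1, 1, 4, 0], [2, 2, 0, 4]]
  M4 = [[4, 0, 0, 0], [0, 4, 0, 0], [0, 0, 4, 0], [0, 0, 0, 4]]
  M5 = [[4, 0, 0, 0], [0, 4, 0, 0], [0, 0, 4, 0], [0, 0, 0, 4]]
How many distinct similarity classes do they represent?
4 classes: {M1}, {M2}, {M3}, {M4, M5}

Characteristic polynomials: χ_{M1} = (x + 1)^4, χ_{M2} = (x - 4)^4, χ_{M3} = (x - 4)^4, χ_{M4} = (x - 4)^4, χ_{M5} = (x - 4)^4.

{M1}: invariant factors (x + 1)^2, (x + 1)^2.

{M2}: invariant factors x - 4, (x - 4)^3.

{M3}: invariant factors x - 4, x - 4, (x - 4)^2.

{M4, M5}: invariant factors x - 4, x - 4, x - 4, x - 4.

Matrices are similar if and only if their invariant-factor lists agree; the partition into similarity classes is {M1}, {M2}, {M3}, {M4, M5}.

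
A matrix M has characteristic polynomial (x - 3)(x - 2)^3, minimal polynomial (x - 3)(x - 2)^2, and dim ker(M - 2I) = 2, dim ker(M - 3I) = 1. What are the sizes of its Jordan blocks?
λ = 2: algebraic multiplicity 3 (exponent in χ_M), largest block size 2 (exponent in m_M), 2 blocks (geometric multiplicity). These force block sizes [2, 1].
λ = 3: algebraic multiplicity 1 (exponent in χ_M), largest block size 1 (exponent in m_M), 1 block (geometric multiplicity). This forces block sizes [1].

Jordan blocks: (2, 2), (2, 1), (3, 1)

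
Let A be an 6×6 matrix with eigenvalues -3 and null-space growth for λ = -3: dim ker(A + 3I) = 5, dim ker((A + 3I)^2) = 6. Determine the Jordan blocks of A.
Jordan blocks: (-3, 2), (-3, 1), (-3, 1), (-3, 1), (-3, 1)

λ = -3: successive nullity increments [5, 1] count blocks of size ≥ k; block sizes are [2, 1, 1, 1, 1].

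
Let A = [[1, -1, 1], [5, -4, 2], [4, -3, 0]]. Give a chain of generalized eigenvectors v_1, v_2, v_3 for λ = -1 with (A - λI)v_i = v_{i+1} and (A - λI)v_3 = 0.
We seek v_1 ∈ ker((A + I)^3) \ ker((A + I)^2), then set v_{i+1} = (A + I) v_i.

One such chain is v_1 = [[0, 0, 1]]^T, v_2 = [[1, 2, 1]]^T, v_3 = [[1, 1, -1]]^T. Check: (A + I) v_3 = [[0, 0, 0]]^T = 0.

v_1 = [[0, 0, 1]]^T, v_2 = [[1, 2, 1]]^T, v_3 = [[1, 1, -1]]^T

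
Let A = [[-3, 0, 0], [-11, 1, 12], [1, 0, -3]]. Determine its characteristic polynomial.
xI - A = [[x + 3, 0, 0], [11, x - 1, -12], [-1, 0, x + 3]].

Expanding det(xI - A) along the first row:
det(xI - A) = + (x + 3)·det([[x - 1, -12], [0, x + 3]]) - (0)·det([[11, -12], [-1, x + 3]]) + (0)·det([[11, x - 1], [-1, 0]]).

Evaluating gives χ_A(x) = x^3 + 5x^2 + 3x - 9 = (x - 1)(x + 3)^2.

χ_A(x) = (x - 1)(x + 3)^2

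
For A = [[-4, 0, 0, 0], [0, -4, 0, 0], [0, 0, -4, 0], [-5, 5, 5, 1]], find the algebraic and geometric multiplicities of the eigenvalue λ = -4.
The characteristic polynomial is (x - 1)(x + 4)^3, so the factor x + 4 appears with exponent 3: the algebraic multiplicity is 3.

rank(A + 4I) = 1, so the eigenspace has dimension 4 - 1 = 3: the geometric multiplicity is 3.

algebraic multiplicity 3, geometric multiplicity 3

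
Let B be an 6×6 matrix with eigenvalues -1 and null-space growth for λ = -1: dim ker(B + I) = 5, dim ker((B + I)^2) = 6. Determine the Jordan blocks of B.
Jordan blocks: (-1, 2), (-1, 1), (-1, 1), (-1, 1), (-1, 1)

λ = -1: successive nullity increments [5, 1] count blocks of size ≥ k; block sizes are [2, 1, 1, 1, 1].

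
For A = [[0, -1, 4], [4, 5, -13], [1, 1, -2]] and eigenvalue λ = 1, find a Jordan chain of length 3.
v_1 = [[0, 1, 0]]^T, v_2 = [[-1, 4, 1]]^T, v_3 = [[1, -1, 0]]^T

We seek v_1 ∈ ker((A - I)^3) \ ker((A - I)^2), then set v_{i+1} = (A - I) v_i.

One such chain is v_1 = [[0, 1, 0]]^T, v_2 = [[-1, 4, 1]]^T, v_3 = [[1, -1, 0]]^T. Check: (A - I) v_3 = [[0, 0, 0]]^T = 0.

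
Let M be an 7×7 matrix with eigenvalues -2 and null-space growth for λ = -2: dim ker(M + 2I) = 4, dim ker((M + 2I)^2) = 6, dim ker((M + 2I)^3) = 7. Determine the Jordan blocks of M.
Jordan blocks: (-2, 3), (-2, 2), (-2, 1), (-2, 1)

λ = -2: successive nullity increments [4, 2, 1] count blocks of size ≥ k; block sizes are [3, 2, 1, 1].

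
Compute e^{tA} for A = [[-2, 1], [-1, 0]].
e^{tA} = [[(1 - t)*e^{-t}, t*e^{-t}], [-t*e^{-t}, (t + 1)*e^{-t}]]

A has Jordan form J = [[-1, 1], [0, -1]] with A = PJP^{-1}, so e^{tA} = P e^{tJ} P^{-1}.

For a Jordan block J_k(λ), e^{tJ_k(λ)} = e^{λt} · (I + tN + t^2 N^2/2! + ... + t^{k-1} N^{k-1}/(k-1)!) where N is the nilpotent superdiagonal part.

Assembling the blocks and conjugating back gives the entries of e^{tA} as shown above.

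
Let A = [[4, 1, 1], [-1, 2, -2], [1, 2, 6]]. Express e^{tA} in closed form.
A has Jordan form J = [[4, 1, 0], [0, 4, 1], [0, 0, 4]] with A = PJP^{-1}, so e^{tA} = P e^{tJ} P^{-1}.

For a Jordan block J_k(λ), e^{tJ_k(λ)} = e^{λt} · (I + tN + t^2 N^2/2! + ... + t^{k-1} N^{k-1}/(k-1)!) where N is the nilpotent superdiagonal part.

Assembling the blocks and conjugating back gives the entries of e^{tA} as shown above.

e^{tA} = [[e^{4*t}, t*e^{4*t}, t*e^{4*t}], [-t*e^{4*t}, (-t^2 - 4*t + 2)*e^{4*t}/2, t*(-t - 4)*e^{4*t}/2], [t*e^{4*t}, t*(t + 4)*e^{4*t}/2, (t^2 + 4*t + 2)*e^{4*t}/2]]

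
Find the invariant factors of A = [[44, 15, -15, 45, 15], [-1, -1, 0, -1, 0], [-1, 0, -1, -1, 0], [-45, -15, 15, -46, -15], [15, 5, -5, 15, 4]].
The Jordan structure of A has elementary divisors (x + 1)^2, (x + 1), (x + 1), (x - 4). Arranging the block sizes at each eigenvalue in decreasing order and taking row products gives the invariant factors.

Invariant factors (smallest first, each dividing the next): x + 1, x + 1, (x - 4)(x + 1)^2.

Check: the last factor (x - 4)(x + 1)^2 is the minimal polynomial, and the product (x - 4)(x + 1)^4 is the characteristic polynomial.

x + 1, x + 1, (x - 4)(x + 1)^2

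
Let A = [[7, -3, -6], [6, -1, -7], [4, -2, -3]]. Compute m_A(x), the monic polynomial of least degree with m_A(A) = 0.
The characteristic polynomial factors as (x - 1)^3. The minimal polynomial is ∏(x - λ)^{k_λ} where k_λ is the size of the largest Jordan block at λ.

For λ = 1: rank(A - I) = 2, and the largest Jordan block has size 3 (the smallest k with rank((A - I)^k) = rank((A - I)^(k+1))).

So m_A(x) = (x - 1)^3.

m_A(x) = (x - 1)^3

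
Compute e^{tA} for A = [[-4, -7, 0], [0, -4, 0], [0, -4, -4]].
e^{tA} = [[e^{-4*t}, -7*t*e^{-4*t}, 0], [0, e^{-4*t}, 0], [0, -4*t*e^{-4*t}, e^{-4*t}]]

A has Jordan form J = [[-4, 1, 0], [0, -4, 0], [0, 0, -4]] with A = PJP^{-1}, so e^{tA} = P e^{tJ} P^{-1}.

For a Jordan block J_k(λ), e^{tJ_k(λ)} = e^{λt} · (I + tN + t^2 N^2/2! + ... + t^{k-1} N^{k-1}/(k-1)!) where N is the nilpotent superdiagonal part.

Assembling the blocks and conjugating back gives the entries of e^{tA} as shown above.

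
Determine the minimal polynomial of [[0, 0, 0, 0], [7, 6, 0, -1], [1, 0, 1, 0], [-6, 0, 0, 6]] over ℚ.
m_A(x) = x(x - 6)^2(x - 1)

The characteristic polynomial factors as x(x - 6)^2(x - 1). The minimal polynomial is ∏(x - λ)^{k_λ} where k_λ is the size of the largest Jordan block at λ.

For λ = 0: rank(A) = 3, and the largest Jordan block has size 1 (the smallest k with rank(A^k) = rank(A^(k+1))).
For λ = 1: rank(A - I) = 3, and the largest Jordan block has size 1 (the smallest k with rank((A - I)^k) = rank((A - I)^(k+1))).
For λ = 6: rank(A - 6I) = 3, and the largest Jordan block has size 2 (the smallest k with rank((A - 6I)^k) = rank((A - 6I)^(k+1))).

So m_A(x) = x(x - 6)^2(x - 1).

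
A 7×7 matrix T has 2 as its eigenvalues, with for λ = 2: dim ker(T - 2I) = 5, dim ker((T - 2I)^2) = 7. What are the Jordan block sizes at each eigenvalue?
λ = 2: successive nullity increments [5, 2] count blocks of size ≥ k; block sizes are [2, 2, 1, 1, 1].

Jordan blocks: (2, 2), (2, 2), (2, 1), (2, 1), (2, 1)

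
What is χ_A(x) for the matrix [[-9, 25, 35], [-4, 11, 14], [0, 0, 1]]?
xI - A = [[x + 9, -25, -35], [4, x - 11, -14], [0, 0, x - 1]].

Expanding det(xI - A) along the first row:
det(xI - A) = + (x + 9)·det([[x - 11, -14], [0, x - 1]]) - (-25)·det([[4, -14], [0, x - 1]]) + (-35)·det([[4, x - 11], [0, 0]]).

Evaluating gives χ_A(x) = x^3 - 3x^2 + 3x - 1 = (x - 1)^3.

χ_A(x) = (x - 1)^3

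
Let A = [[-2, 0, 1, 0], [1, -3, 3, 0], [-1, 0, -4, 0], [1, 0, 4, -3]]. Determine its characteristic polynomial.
xI - A = [[x + 2, 0, -1, 0], [-1, x + 3, -3, 0], [1, 0, x + 4, 0], [-1, 0, -4, x + 3]].

Expanding det(xI - A) along the first row:
det(xI - A) = + (x + 2)·det([[x + 3, -3, 0], [0, x + 4, 0], [0, -4, x + 3]]) - (0)·det([[-1, -3, 0], [1, x + 4, 0], [-1, -4, x + 3]]) + (-1)·det([[-1, x + 3, 0], [1, 0, 0], [-1, 0, x + 3]]) - (0)·det([[-1, x + 3, -3], [1, 0, x + 4], [-1, 0, -4]]).

Evaluating gives χ_A(x) = x^4 + 12x^3 + 54x^2 + 108x + 81 = (x + 3)^4.

χ_A(x) = (x + 3)^4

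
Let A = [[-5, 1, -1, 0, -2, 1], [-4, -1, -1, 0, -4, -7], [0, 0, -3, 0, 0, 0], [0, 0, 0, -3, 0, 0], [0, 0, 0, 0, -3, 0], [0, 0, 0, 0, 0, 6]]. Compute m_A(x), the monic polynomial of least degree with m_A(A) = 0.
The characteristic polynomial factors as (x - 6)(x + 3)^5. The minimal polynomial is ∏(x - λ)^{k_λ} where k_λ is the size of the largest Jordan block at λ.

For λ = -3: rank(A + 3I) = 3, and the largest Jordan block has size 3 (the smallest k with rank((A + 3I)^k) = rank((A + 3I)^(k+1))).
For λ = 6: rank(A - 6I) = 5, and the largest Jordan block has size 1 (the smallest k with rank((A - 6I)^k) = rank((A - 6I)^(k+1))).

So m_A(x) = (x - 6)(x + 3)^3.

m_A(x) = (x - 6)(x + 3)^3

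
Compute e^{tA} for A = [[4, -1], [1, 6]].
A has Jordan form J = [[5, 1], [0, 5]] with A = PJP^{-1}, so e^{tA} = P e^{tJ} P^{-1}.

For a Jordan block J_k(λ), e^{tJ_k(λ)} = e^{λt} · (I + tN + t^2 N^2/2! + ... + t^{k-1} N^{k-1}/(k-1)!) where N is the nilpotent superdiagonal part.

Assembling the blocks and conjugating back gives the entries of e^{tA} as shown above.

e^{tA} = [[(1 - t)*e^{5*t}, -t*e^{5*t}], [t*e^{5*t}, (t + 1)*e^{5*t}]]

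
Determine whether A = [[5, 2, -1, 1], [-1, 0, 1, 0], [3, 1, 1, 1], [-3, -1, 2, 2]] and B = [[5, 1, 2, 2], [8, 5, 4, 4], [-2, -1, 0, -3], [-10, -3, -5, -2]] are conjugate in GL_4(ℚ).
Two matrices over a field are similar if and only if they have the same invariant factors.

Both A and B have characteristic polynomial (x - 3)^2(x - 1)^2 and minimal polynomial (x - 3)^2(x - 1)^2. Computing further, both have invariant factors (x - 3)^2(x - 1)^2. Hence A and B are similar.

Yes.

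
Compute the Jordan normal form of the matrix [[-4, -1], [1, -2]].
J = [[-3, 1], [0, -3]]

The characteristic polynomial is det(xI - A) = (x + 3)^2, so the eigenvalues are -3 (algebraic multiplicity 2).

For λ = -3: rank(A + 3I) = 1, rank((A + 3I)^2) = 0. The eigenspace has dimension 2 - 1 = 1, so there is 1 Jordan block; the rank sequence gives block sizes [2].

Assembling the blocks gives the Jordan form J above.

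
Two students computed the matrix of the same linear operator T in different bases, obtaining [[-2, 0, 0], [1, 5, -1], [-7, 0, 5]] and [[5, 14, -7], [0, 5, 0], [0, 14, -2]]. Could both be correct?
No.

Both have characteristic polynomial (x - 5)^2(x + 2), but the minimal polynomial of A is (x - 5)^2(x + 2) while the minimal polynomial of B is (x - 5)(x + 2). The minimal polynomial is a similarity invariant, so A and B are not similar.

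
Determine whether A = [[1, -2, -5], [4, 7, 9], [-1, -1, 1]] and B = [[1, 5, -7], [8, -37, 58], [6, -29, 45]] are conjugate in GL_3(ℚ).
Two matrices over a field are similar if and only if they have the same invariant factors.

Both A and B have characteristic polynomial (x - 3)^3 and minimal polynomial (x - 3)^3. Computing further, both have invariant factors (x - 3)^3. Hence A and B are similar.

Yes.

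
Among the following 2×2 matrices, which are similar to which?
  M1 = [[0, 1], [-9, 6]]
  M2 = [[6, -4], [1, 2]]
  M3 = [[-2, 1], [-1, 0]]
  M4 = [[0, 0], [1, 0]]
Characteristic polynomials: χ_{M1} = (x - 3)^2, χ_{M2} = (x - 4)^2, χ_{M3} = (x + 1)^2, χ_{M4} = x^2.

{M1}: invariant factors (x - 3)^2.

{M2}: invariant factors (x - 4)^2.

{M3}: invariant factors (x + 1)^2.

{M4}: invariant factors x^2.

Matrices are similar if and only if their invariant-factor lists agree; the partition into similarity classes is {M1}, {M2}, {M3}, {M4}.

4 classes: {M1}, {M2}, {M3}, {M4}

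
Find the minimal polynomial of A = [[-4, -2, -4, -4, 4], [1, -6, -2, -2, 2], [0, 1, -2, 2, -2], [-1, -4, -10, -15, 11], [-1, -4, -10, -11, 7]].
The characteristic polynomial factors as (x + 4)^5. The minimal polynomial is ∏(x - λ)^{k_λ} where k_λ is the size of the largest Jordan block at λ.

For λ = -4: rank(A + 4I) = 3, and the largest Jordan block has size 3 (the smallest k with rank((A + 4I)^k) = rank((A + 4I)^(k+1))).

So m_A(x) = (x + 4)^3.

m_A(x) = (x + 4)^3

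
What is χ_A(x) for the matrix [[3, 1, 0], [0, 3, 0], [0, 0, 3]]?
χ_A(x) = (x - 3)^3

xI - A = [[x - 3, -1, 0], [0, x - 3, 0], [0, 0, x - 3]].

Expanding det(xI - A) along the first row:
det(xI - A) = + (x - 3)·det([[x - 3, 0], [0, x - 3]]) - (-1)·det([[0, 0], [0, x - 3]]) + (0)·det([[0, x - 3], [0, 0]]).

Evaluating gives χ_A(x) = x^3 - 9x^2 + 27x - 27 = (x - 3)^3.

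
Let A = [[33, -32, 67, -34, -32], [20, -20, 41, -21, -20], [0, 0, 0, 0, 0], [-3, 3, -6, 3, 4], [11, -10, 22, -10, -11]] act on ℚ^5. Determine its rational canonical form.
R = [[0, 0, 0, 0, 0], [1, 0, 0, 0, -15], [0, 1, 0, 0, -17], [0, 0, 1, 0, 4], [0, 0, 0, 1, 5]]

The invariant factors of A (the non-unit diagonal entries of the Smith normal form of xI - A over ℚ[x]) are x(x - 5)(x + 1)(x^2 - x - 3), each dividing the next. The characteristic polynomial is their product, x(x - 5)(x + 1)(x^2 - x - 3).

The rational canonical form is the block-diagonal matrix of companion matrices C(f_i):
R = [[0, 0, 0, 0, 0], [1, 0, 0, 0, -15], [0, 1, 0, 0, -17], [0, 0, 1, 0, 4], [0, 0, 0, 1, 5]].

Note the characteristic polynomial does not split into linear factors over ℚ, so A has no Jordan form over ℚ; the rational canonical form exists over any field.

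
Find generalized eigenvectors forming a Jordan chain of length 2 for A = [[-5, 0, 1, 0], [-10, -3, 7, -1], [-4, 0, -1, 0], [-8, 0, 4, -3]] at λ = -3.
v_1 = [[0, 3, 1, 2]]^T, v_2 = [[1, 5, 2, 4]]^T

We seek v_1 ∈ ker((A + 3I)^2) \ ker(A + 3I), then set v_{i+1} = (A + 3I) v_i.

One such chain is v_1 = [[0, 3, 1, 2]]^T, v_2 = [[1, 5, 2, 4]]^T. Check: (A + 3I) v_2 = [[0, 0, 0, 0]]^T = 0.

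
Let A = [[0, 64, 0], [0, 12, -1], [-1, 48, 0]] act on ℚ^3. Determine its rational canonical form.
R = [[0, 0, 64], [1, 0, -48], [0, 1, 12]]

The invariant factors of A (the non-unit diagonal entries of the Smith normal form of xI - A over ℚ[x]) are (x - 4)^3, each dividing the next. The characteristic polynomial is their product, (x - 4)^3.

The rational canonical form is the block-diagonal matrix of companion matrices C(f_i):
R = [[0, 0, 64], [1, 0, -48], [0, 1, 12]].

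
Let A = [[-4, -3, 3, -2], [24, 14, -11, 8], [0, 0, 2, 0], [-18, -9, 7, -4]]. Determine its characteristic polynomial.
χ_A(x) = (x - 2)^4

xI - A = [[x + 4, 3, -3, 2], [-24, x - 14, 11, -8], [0, 0, x - 2, 0], [18, 9, -7, x + 4]].

Expanding det(xI - A) along the first row:
det(xI - A) = + (x + 4)·det([[x - 14, 11, -8], [0, x - 2, 0], [9, -7, x + 4]]) - (3)·det([[-24, 11, -8], [0, x - 2, 0], [18, -7, x + 4]]) + (-3)·det([[-24, x - 14, -8], [0, 0, 0], [18, 9, x + 4]]) - (2)·det([[-24, x - 14, 11], [0, 0, x - 2], [18, 9, -7]]).

Evaluating gives χ_A(x) = x^4 - 8x^3 + 24x^2 - 32x + 16 = (x - 2)^4.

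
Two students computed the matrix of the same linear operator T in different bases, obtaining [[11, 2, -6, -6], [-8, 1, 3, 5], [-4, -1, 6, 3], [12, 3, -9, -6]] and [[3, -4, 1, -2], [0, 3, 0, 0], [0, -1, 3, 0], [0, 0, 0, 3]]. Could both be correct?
Two matrices over a field are similar if and only if they have the same invariant factors.

Both A and B have characteristic polynomial (x - 3)^4 and minimal polynomial (x - 3)^3. Computing further, both have invariant factors x - 3, (x - 3)^3. Hence A and B are similar.

Yes.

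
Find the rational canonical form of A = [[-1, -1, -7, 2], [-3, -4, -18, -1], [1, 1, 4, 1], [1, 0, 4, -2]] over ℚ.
R = [[0, 0, 0, 3], [1, 0, 0, 3], [0, 1, 0, -2], [0, 0, 1, -3]]

The invariant factors of A (the non-unit diagonal entries of the Smith normal form of xI - A over ℚ[x]) are (x - 1)(x + 1)(x^2 + 3x + 3), each dividing the next. The characteristic polynomial is their product, (x - 1)(x + 1)(x^2 + 3x + 3).

The rational canonical form is the block-diagonal matrix of companion matrices C(f_i):
R = [[0, 0, 0, 3], [1, 0, 0, 3], [0, 1, 0, -2], [0, 0, 1, -3]].

Note the characteristic polynomial does not split into linear factors over ℚ, so A has no Jordan form over ℚ; the rational canonical form exists over any field.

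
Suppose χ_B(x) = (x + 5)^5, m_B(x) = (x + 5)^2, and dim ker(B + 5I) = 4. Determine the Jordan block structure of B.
Jordan blocks: (-5, 2), (-5, 1), (-5, 1), (-5, 1)

λ = -5: algebraic multiplicity 5 (exponent in χ_B), largest block size 2 (exponent in m_B), 4 blocks (geometric multiplicity). These force block sizes [2, 1, 1, 1].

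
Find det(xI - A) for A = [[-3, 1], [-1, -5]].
xI - A = [[x + 3, -1], [1, x + 5]].

Expanding det(xI - A) along the first row:
det(xI - A) = + (x + 3)·det([[x + 5]]) - (-1)·det([[1]]).

Evaluating gives χ_A(x) = x^2 + 8x + 16 = (x + 4)^2.

χ_A(x) = (x + 4)^2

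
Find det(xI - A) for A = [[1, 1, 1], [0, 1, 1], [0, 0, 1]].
χ_A(x) = (x - 1)^3

xI - A = [[x - 1, -1, -1], [0, x - 1, -1], [0, 0, x - 1]].

Expanding det(xI - A) along the first row:
det(xI - A) = + (x - 1)·det([[x - 1, -1], [0, x - 1]]) - (-1)·det([[0, -1], [0, x - 1]]) + (-1)·det([[0, x - 1], [0, 0]]).

Evaluating gives χ_A(x) = x^3 - 3x^2 + 3x - 1 = (x - 1)^3.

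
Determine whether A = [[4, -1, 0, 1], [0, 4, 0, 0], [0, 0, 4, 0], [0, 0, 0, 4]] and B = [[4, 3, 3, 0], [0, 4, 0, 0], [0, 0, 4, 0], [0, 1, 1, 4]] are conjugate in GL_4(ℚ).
Yes.

Two matrices over a field are similar if and only if they have the same invariant factors.

Both A and B have characteristic polynomial (x - 4)^4 and minimal polynomial (x - 4)^2. Computing further, both have invariant factors x - 4, x - 4, (x - 4)^2. Hence A and B are similar.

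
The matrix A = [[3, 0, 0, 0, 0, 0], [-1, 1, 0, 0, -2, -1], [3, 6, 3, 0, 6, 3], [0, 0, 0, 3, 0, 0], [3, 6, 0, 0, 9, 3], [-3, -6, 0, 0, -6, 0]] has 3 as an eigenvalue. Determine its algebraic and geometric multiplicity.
algebraic multiplicity 5, geometric multiplicity 5

The characteristic polynomial is (x - 4)(x - 3)^5, so the factor x - 3 appears with exponent 5: the algebraic multiplicity is 5.

rank(A - 3I) = 1, so the eigenspace has dimension 6 - 1 = 5: the geometric multiplicity is 5.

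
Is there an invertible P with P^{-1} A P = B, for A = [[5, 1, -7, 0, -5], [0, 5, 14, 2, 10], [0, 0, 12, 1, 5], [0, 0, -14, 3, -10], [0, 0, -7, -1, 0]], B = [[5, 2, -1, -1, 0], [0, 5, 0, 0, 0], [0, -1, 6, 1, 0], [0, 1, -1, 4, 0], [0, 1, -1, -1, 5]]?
Yes.

Two matrices over a field are similar if and only if they have the same invariant factors.

Both A and B have characteristic polynomial (x - 5)^5 and minimal polynomial (x - 5)^2. Computing further, both have invariant factors x - 5, (x - 5)^2, (x - 5)^2. Hence A and B are similar.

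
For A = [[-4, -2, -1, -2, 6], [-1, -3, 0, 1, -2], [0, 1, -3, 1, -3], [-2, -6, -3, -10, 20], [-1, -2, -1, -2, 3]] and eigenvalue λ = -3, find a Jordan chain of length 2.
v_1 = [[1, 0, -2, 1, 0]]^T, v_2 = [[-1, 0, 1, -3, -1]]^T

We seek v_1 ∈ ker((A + 3I)^2) \ ker(A + 3I), then set v_{i+1} = (A + 3I) v_i.

One such chain is v_1 = [[1, 0, -2, 1, 0]]^T, v_2 = [[-1, 0, 1, -3, -1]]^T. Check: (A + 3I) v_2 = [[0, 0, 0, 0, 0]]^T = 0.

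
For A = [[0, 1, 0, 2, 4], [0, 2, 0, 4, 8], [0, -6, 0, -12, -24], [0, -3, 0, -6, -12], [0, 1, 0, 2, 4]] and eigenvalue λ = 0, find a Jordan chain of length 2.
v_1 = [[2, 1, 0, 0, 0]]^T, v_2 = [[1, 2, -6, -3, 1]]^T

We seek v_1 ∈ ker(A^2) \ ker(A), then set v_{i+1} = A v_i.

One such chain is v_1 = [[2, 1, 0, 0, 0]]^T, v_2 = [[1, 2, -6, -3, 1]]^T. Check: A v_2 = [[0, 0, 0, 0, 0]]^T = 0.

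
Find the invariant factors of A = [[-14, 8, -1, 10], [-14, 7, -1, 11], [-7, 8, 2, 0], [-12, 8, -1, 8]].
The Jordan structure of A has elementary divisors (x + 2), (x + 1), (x - 3)^2. Arranging the block sizes at each eigenvalue in decreasing order and taking row products gives the invariant factors.

Invariant factors (smallest first, each dividing the next): (x - 3)^2(x + 1)(x + 2).

Check: the last factor (x - 3)^2(x + 1)(x + 2) is the minimal polynomial, and the product (x - 3)^2(x + 1)(x + 2) is the characteristic polynomial.

(x - 3)^2(x + 1)(x + 2)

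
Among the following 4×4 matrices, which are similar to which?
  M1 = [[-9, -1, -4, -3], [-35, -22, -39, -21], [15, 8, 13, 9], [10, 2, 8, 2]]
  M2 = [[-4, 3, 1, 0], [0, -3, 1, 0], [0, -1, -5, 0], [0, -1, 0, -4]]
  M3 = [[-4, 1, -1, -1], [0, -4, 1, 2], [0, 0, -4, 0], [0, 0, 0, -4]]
1 class: {M1, M2, M3}

Characteristic polynomials: χ_{M1} = (x + 4)^4, χ_{M2} = (x + 4)^4, χ_{M3} = (x + 4)^4.

{M1, M2, M3}: invariant factors x + 4, (x + 4)^3.

Matrices are similar if and only if their invariant-factor lists agree; the partition into similarity classes is {M1, M2, M3}.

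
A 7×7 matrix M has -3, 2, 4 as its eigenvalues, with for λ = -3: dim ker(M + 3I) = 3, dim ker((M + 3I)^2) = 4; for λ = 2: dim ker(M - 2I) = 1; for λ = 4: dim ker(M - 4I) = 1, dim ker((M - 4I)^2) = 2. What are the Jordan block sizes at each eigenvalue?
Jordan blocks: (-3, 2), (-3, 1), (-3, 1), (2, 1), (4, 2)

λ = -3: successive nullity increments [3, 1] count blocks of size ≥ k; block sizes are [2, 1, 1].
λ = 2: successive nullity increments [1] count blocks of size ≥ k; block sizes are [1].
λ = 4: successive nullity increments [1, 1] count blocks of size ≥ k; block sizes are [2].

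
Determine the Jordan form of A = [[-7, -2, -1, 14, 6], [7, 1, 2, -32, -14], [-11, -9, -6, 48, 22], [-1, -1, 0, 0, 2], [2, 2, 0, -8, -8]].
The characteristic polynomial is det(xI - A) = (x + 4)^5, so the eigenvalues are -4 (algebraic multiplicity 5).

For λ = -4: rank(A + 4I) = 2, rank((A + 4I)^2) = 1, rank((A + 4I)^3) = 0. The eigenspace has dimension 5 - 2 = 3, so there are 3 Jordan blocks; the rank sequence gives block sizes [3, 1, 1].

Assembling the blocks gives the Jordan form J above.

J = [[-4, 1, 0, 0, 0], [0, -4, 1, 0, 0], [0, 0, -4, 0, 0], [0, 0, 0, -4, 0], [0, 0, 0, 0, -4]]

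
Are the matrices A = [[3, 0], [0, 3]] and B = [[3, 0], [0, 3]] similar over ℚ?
Yes.

Two matrices over a field are similar if and only if they have the same invariant factors.

Both A and B have characteristic polynomial (x - 3)^2 and minimal polynomial x - 3. Computing further, both have invariant factors x - 3, x - 3. Hence A and B are similar.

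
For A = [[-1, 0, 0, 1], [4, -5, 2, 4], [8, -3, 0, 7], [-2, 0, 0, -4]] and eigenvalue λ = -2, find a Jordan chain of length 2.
v_1 = [[1, 0, 1, -1]]^T, v_2 = [[0, 2, 3, 0]]^T

We seek v_1 ∈ ker((A + 2I)^2) \ ker(A + 2I), then set v_{i+1} = (A + 2I) v_i.

One such chain is v_1 = [[1, 0, 1, -1]]^T, v_2 = [[0, 2, 3, 0]]^T. Check: (A + 2I) v_2 = [[0, 0, 0, 0]]^T = 0.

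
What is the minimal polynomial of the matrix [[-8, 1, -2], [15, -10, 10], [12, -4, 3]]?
m_A(x) = (x + 5)^2

The characteristic polynomial factors as (x + 5)^3. The minimal polynomial is ∏(x - λ)^{k_λ} where k_λ is the size of the largest Jordan block at λ.

For λ = -5: rank(A + 5I) = 1, and the largest Jordan block has size 2 (the smallest k with rank((A + 5I)^k) = rank((A + 5I)^(k+1))).

So m_A(x) = (x + 5)^2.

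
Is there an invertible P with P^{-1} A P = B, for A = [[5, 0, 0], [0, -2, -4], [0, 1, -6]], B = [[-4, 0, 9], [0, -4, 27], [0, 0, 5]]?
Both have characteristic polynomial (x - 5)(x + 4)^2, but the minimal polynomial of A is (x - 5)(x + 4)^2 while the minimal polynomial of B is (x - 5)(x + 4). The minimal polynomial is a similarity invariant, so A and B are not similar.

No.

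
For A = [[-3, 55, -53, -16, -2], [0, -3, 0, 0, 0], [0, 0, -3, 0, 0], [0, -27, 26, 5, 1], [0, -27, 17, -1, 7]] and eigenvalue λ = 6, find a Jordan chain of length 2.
v_1 = [[0, 0, 0, 0, 1]]^T, v_2 = [[-2, 0, 0, 1, 1]]^T

We seek v_1 ∈ ker((A - 6I)^2) \ ker(A - 6I), then set v_{i+1} = (A - 6I) v_i.

One such chain is v_1 = [[0, 0, 0, 0, 1]]^T, v_2 = [[-2, 0, 0, 1, 1]]^T. Check: (A - 6I) v_2 = [[0, 0, 0, 0, 0]]^T = 0.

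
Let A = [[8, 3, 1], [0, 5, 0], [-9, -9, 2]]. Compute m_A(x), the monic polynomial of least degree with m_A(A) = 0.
m_A(x) = (x - 5)^2

The characteristic polynomial factors as (x - 5)^3. The minimal polynomial is ∏(x - λ)^{k_λ} where k_λ is the size of the largest Jordan block at λ.

For λ = 5: rank(A - 5I) = 1, and the largest Jordan block has size 2 (the smallest k with rank((A - 5I)^k) = rank((A - 5I)^(k+1))).

So m_A(x) = (x - 5)^2.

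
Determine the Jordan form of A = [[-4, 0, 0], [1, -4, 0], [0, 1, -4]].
The characteristic polynomial is det(xI - A) = (x + 4)^3, so the eigenvalues are -4 (algebraic multiplicity 3).

For λ = -4: rank(A + 4I) = 2, rank((A + 4I)^2) = 1, rank((A + 4I)^3) = 0. The eigenspace has dimension 3 - 2 = 1, so there is 1 Jordan block; the rank sequence gives block sizes [3].

Assembling the blocks gives the Jordan form J above.

J = [[-4, 1, 0], [0, -4, 1], [0, 0, -4]]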